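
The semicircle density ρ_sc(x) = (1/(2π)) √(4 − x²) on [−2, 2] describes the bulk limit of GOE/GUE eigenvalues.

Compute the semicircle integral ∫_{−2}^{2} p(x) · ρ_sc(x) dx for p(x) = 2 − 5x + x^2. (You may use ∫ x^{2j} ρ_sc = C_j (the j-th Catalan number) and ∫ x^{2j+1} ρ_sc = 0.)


Write p(x) = Σ a_i x^i, split into monomials and integrate each against ρ_sc separately.
Using ∫ x^{2j} ρ_sc = C_j = (1/(j+1)) C(2j, j) (Catalan numbers) and ∫ x^{2j+1} ρ_sc = 0 (odd monomials vanish by symmetry):
  i = 0 (even): a_0 · C_{0} = 2 · 1 = 2
  i = 1 (odd): ∫ x^1 ρ_sc = 0 (vanishes)
  i = 2 (even): a_2 · C_{1} = 1 · 1 = 1

Summing the contributions: ∫_{−2}^{2} p(x) ρ_sc(x) dx = 2 + 1 = 3.


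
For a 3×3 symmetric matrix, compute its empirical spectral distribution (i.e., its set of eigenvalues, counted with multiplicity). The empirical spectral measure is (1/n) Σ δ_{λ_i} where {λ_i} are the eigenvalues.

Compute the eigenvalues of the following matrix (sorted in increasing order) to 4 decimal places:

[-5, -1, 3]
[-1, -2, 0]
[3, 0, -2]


Since M is real symmetric, all three eigenvalues are real; they are the roots of det(λI − M) = λ³ − (tr M) λ² + s λ − det M, where s is the sum of the principal 2×2 minors.
tr M = -5 + (-2) + (-2) = -9.
s = ((-5)·(-2) − (-1)²) + ((-5)·(-2) − 3²) + ((-2)·(-2) − 0²) = 9 + 1 + 4 = 14.
det M (expand along row 1) = (-5)·4 − (-1)·2 + 3·6 = 0.
Characteristic polynomial: λ³ + 9λ² + 14λ = 0.
Substitute λ = y + (tr M)/3 = y − 3.000000 to remove the quadratic term: y³ + p·y + q = 0 with p = s − (tr M)²/3 = -13.000000 and q = −2(tr M)³/27 + (tr M)·s/3 − det M = 12.000000.
Three real roots ⇒ use the trigonometric (Viète) form: r = 2√(−p/3) = 4.163332, φ = arccos(3q/(p·r)) = arccos(-0.665148) = 2.298488 rad.
y_k = r·cos(φ/3 − 2πk/3) for k = 0, 1, 2 gives y = 3.000000, 1.000000, -4.000000.
λ_k = y_k − 3.000000 gives λ = 0.0000, -2.0000, -7.0000 (check: the sum is -9.0000 = tr M).

Eigenvalues sorted in increasing order: [-7.0000, -2.0000, 0.0000].


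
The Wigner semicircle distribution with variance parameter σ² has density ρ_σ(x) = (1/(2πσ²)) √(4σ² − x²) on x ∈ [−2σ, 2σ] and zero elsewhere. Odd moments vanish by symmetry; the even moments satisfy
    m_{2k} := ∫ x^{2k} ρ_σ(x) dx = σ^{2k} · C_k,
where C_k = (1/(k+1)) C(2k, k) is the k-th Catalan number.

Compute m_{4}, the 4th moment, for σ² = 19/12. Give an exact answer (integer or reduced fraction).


By the scaled semicircle moment identity, m_{2k} = σ^{2k} · C_k with k = 2.
C_2 = (1/(k+1)) · C(2k, k) = (1/3) · C(4, 2) = (1/3) · 6 = 2.
σ^{2k} = (σ²)^k = (19/12)^2 = 361/144.

Therefore m_{4} = σ^{4} · C_2 = (361/144) · 2 = 361/72.


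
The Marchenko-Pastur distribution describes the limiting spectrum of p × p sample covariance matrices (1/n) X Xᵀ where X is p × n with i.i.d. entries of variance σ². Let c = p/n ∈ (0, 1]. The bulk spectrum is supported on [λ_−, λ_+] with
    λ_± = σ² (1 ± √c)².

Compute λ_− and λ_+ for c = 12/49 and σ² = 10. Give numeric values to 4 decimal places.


c = 12/49 = 0.244898; √c = 0.494872.
λ_− = σ² (1 − √c)² = 10 · (1 − 0.494872)² = 10 · (0.505128)² = 2.551546.
λ_+ = σ² (1 + √c)² = 10 · (1 + 0.494872)² = 10 · (1.494872)² = 22.346413.

Rounded to 4 decimal places: λ_− ≈ 2.5515, λ_+ ≈ 22.3464.


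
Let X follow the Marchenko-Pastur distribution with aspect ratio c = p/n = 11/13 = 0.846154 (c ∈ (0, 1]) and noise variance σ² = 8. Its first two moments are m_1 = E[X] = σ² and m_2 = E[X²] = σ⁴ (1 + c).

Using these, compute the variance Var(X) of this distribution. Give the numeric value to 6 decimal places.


m_1 = E[X] = σ² = 8, so m_1² = 64.
m_2 = E[X²] = σ⁴ (1 + c) = 64 · (1 + 0.846154) = 64 · 1.846154 = 118.153846.
(Note m_2 − m_1² simplifies to c · σ⁴ = 0.846154 · 64.)

Var(X) = m_2 − m_1² = 118.153846 − 64 = 54.153846.


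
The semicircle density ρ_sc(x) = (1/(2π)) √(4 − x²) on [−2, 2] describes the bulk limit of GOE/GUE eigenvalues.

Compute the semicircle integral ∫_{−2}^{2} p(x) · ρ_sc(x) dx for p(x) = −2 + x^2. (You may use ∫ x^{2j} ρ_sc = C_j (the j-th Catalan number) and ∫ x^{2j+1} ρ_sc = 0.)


Write p(x) = Σ a_i x^i, split into monomials and integrate each against ρ_sc separately.
Using ∫ x^{2j} ρ_sc = C_j = (1/(j+1)) C(2j, j) (Catalan numbers) and ∫ x^{2j+1} ρ_sc = 0 (odd monomials vanish by symmetry):
  i = 0 (even): a_0 · C_{0} = -2 · 1 = -2
  i = 2 (even): a_2 · C_{1} = 1 · 1 = 1

Summing the contributions: ∫_{−2}^{2} p(x) ρ_sc(x) dx = (-2) + 1 = -1.


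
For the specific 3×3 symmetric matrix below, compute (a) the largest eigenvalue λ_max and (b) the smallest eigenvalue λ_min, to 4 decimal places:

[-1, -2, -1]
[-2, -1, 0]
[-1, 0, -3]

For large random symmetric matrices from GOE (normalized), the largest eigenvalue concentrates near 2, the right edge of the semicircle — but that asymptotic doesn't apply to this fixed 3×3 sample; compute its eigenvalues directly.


Since M is real symmetric, all three eigenvalues are real; they are the roots of det(λI − M) = λ³ − (tr M) λ² + s λ − det M, where s is the sum of the principal 2×2 minors.
tr M = -1 + (-1) + (-3) = -5.
s = ((-1)·(-1) − (-2)²) + ((-1)·(-3) − (-1)²) + ((-1)·(-3) − 0²) = -3 + 2 + 3 = 2.
det M (expand along row 1) = (-1)·3 − (-2)·6 + (-1)·(-1) = 10.
Characteristic polynomial: λ³ + 5λ² + 2λ − 10 = 0.
Substitute λ = y + (tr M)/3 = y − 1.666667 to remove the quadratic term: y³ + p·y + q = 0 with p = s − (tr M)²/3 = -6.333333 and q = −2(tr M)³/27 + (tr M)·s/3 − det M = -4.074074.
Three real roots ⇒ use the trigonometric (Viète) form: r = 2√(−p/3) = 2.905933, φ = arccos(3q/(p·r)) = arccos(0.664098) = 0.844509 rad.
y_k = r·cos(φ/3 − 2πk/3) for k = 0, 1, 2 gives y = 2.791552, -0.696662, -2.094891.
λ_k = y_k − 1.666667 gives λ = 1.1249, -2.3633, -3.7616 (check: the sum is -5.0000 = tr M).

Hence λ_max = 1.1249 and λ_min = -3.7616.


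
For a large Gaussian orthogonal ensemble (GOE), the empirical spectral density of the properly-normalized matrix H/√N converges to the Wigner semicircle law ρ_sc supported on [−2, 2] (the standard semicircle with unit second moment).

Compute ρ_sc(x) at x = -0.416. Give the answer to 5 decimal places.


ρ_sc(x) = (1/(2π)) √(4 − x²). With x = -0.416:
  4 − x² = 4 − (-0.416)² = 4 − 0.173056 = 3.826944.
  √(4 − x²) = 1.956258.
  1/(2π) = 0.159155.
  ρ_sc(-0.416) = 0.159155 · 1.956258 = 0.311348.

Rounded to 5 decimal places: ρ_sc(-0.416) ≈ 0.31135.


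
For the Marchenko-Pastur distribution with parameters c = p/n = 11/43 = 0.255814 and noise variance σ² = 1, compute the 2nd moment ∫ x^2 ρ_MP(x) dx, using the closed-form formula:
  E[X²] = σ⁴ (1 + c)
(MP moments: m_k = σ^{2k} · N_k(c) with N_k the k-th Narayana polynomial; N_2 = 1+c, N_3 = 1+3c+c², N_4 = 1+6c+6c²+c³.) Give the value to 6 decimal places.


E[X²] = σ⁴ (1 + c) (second MP moment). With σ² = 1 (so σ⁴ = 1) and c = 11/43 = 0.255814: E[X²] = 1 · (1 + 0.255814) = 1 · 1.255814.

So E[X^2] = 1.255814.


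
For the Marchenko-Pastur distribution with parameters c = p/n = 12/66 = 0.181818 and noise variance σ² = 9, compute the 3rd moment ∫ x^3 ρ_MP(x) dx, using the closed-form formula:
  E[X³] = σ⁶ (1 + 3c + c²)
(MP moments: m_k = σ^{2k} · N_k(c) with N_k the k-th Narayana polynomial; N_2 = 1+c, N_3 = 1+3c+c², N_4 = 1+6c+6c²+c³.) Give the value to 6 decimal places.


E[X³] = σ⁶ (1 + 3c + c²) (third MP moment). With σ² = 9 (so σ⁶ = 729) and c = 12/66 = 0.181818: E[X³] = 729 · (1 + 3·0.181818 + (0.181818)²) = 729 · 1.578512.

So E[X^3] = 1150.735537.


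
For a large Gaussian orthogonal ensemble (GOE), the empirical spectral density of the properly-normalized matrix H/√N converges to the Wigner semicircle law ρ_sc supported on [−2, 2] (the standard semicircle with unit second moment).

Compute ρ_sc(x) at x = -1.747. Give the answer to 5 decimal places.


ρ_sc(x) = (1/(2π)) √(4 − x²). With x = -1.747:
  4 − x² = 4 − (-1.747)² = 4 − 3.052009 = 0.947991.
  √(4 − x²) = 0.973648.
  1/(2π) = 0.159155.
  ρ_sc(-1.747) = 0.159155 · 0.973648 = 0.154961.

Rounded to 5 decimal places: ρ_sc(-1.747) ≈ 0.15496.


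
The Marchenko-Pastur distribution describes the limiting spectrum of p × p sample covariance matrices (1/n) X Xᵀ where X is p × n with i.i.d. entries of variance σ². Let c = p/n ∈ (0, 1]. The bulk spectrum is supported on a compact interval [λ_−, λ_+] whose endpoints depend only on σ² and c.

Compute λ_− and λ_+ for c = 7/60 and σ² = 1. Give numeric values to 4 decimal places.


c = 7/60 = 0.116667; √c = 0.341565.
λ_− = σ² (1 − √c)² = 1 · (1 − 0.341565)² = 1 · (0.658435)² = 0.433537.
λ_+ = σ² (1 + √c)² = 1 · (1 + 0.341565)² = 1 · (1.341565)² = 1.799797.

Rounded to 4 decimal places: λ_− ≈ 0.4335, λ_+ ≈ 1.7998.


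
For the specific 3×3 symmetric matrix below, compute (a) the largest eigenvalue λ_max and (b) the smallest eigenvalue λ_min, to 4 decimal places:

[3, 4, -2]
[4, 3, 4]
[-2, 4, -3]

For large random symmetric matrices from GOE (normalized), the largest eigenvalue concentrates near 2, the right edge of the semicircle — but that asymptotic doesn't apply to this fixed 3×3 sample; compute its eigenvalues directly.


Since M is real symmetric, all three eigenvalues are real; they are the roots of det(λI − M) = λ³ − (tr M) λ² + s λ − det M, where s is the sum of the principal 2×2 minors.
tr M = 3 + 3 + (-3) = 3.
s = (3·3 − 4²) + (3·(-3) − (-2)²) + (3·(-3) − 4²) = -7 + (-13) + (-25) = -45.
det M (expand along row 1) = 3·(-25) − 4·(-4) + (-2)·22 = -103.
Characteristic polynomial: λ³ − 3λ² − 45λ + 103 = 0.
Substitute λ = y + (tr M)/3 = y + 1.000000 to remove the quadratic term: y³ + p·y + q = 0 with p = s − (tr M)²/3 = -48.000000 and q = −2(tr M)³/27 + (tr M)·s/3 − det M = 56.000000.
Three real roots ⇒ use the trigonometric (Viète) form: r = 2√(−p/3) = 8.000000, φ = arccos(3q/(p·r)) = arccos(-0.437500) = 2.023613 rad.
y_k = r·cos(φ/3 − 2πk/3) for k = 0, 1, 2 gives y = 6.247966, 1.202931, -7.450897.
λ_k = y_k + 1.000000 gives λ = 7.2480, 2.2029, -6.4509 (check: the sum is 3.0000 = tr M).

Hence λ_max = 7.2480 and λ_min = -6.4509.


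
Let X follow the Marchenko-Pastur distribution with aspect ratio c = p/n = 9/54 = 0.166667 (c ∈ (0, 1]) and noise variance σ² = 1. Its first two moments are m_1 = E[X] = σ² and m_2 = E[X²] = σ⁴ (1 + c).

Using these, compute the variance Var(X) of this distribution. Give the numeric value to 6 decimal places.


m_1 = E[X] = σ² = 1, so m_1² = 1.
m_2 = E[X²] = σ⁴ (1 + c) = 1 · (1 + 0.166667) = 1 · 1.166667 = 1.166667.
(Note m_2 − m_1² simplifies to c · σ⁴ = 0.166667 · 1.)

Var(X) = m_2 − m_1² = 1.166667 − 1 = 0.166667.


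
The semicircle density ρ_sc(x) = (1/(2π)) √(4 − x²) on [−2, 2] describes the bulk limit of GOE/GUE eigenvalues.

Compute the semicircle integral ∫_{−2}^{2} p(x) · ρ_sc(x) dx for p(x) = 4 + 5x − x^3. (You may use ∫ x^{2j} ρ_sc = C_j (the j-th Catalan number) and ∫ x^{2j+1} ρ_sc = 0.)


Write p(x) = Σ a_i x^i, split into monomials and integrate each against ρ_sc separately.
Using ∫ x^{2j} ρ_sc = C_j = (1/(j+1)) C(2j, j) (Catalan numbers) and ∫ x^{2j+1} ρ_sc = 0 (odd monomials vanish by symmetry):
  i = 0 (even): a_0 · C_{0} = 4 · 1 = 4
  i = 1 (odd): ∫ x^1 ρ_sc = 0 (vanishes)
  i = 3 (odd): ∫ x^3 ρ_sc = 0 (vanishes)

Summing the contributions: ∫_{−2}^{2} p(x) ρ_sc(x) dx = 4.


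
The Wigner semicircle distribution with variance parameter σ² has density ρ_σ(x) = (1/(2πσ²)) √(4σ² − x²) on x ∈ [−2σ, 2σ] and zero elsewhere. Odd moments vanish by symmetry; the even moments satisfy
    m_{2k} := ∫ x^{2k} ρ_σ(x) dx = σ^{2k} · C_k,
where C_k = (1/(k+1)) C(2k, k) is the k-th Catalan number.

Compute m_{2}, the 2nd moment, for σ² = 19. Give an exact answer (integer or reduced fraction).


By the scaled semicircle moment identity, m_{2k} = σ^{2k} · C_k with k = 1.
C_1 = (1/(k+1)) · C(2k, k) = (1/2) · C(2, 1) = (1/2) · 2 = 1.
σ^{2k} = (σ²)^k = (19)^1 = 19.

Therefore m_{2} = σ^{2} · C_1 = 19 · 1 = 19.


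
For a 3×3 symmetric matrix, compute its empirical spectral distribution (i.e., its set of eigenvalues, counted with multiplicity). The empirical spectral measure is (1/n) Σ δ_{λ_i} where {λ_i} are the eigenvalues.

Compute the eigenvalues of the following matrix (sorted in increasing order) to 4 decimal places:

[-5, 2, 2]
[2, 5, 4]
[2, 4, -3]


Since M is real symmetric, all three eigenvalues are real; they are the roots of det(λI − M) = λ³ − (tr M) λ² + s λ − det M, where s is the sum of the principal 2×2 minors.
tr M = -5 + 5 + (-3) = -3.
s = ((-5)·5 − 2²) + ((-5)·(-3) − 2²) + (5·(-3) − 4²) = -29 + 11 + (-31) = -49.
det M (expand along row 1) = (-5)·(-31) − 2·(-14) + 2·(-2) = 179.
Characteristic polynomial: λ³ + 3λ² − 49λ − 179 = 0.
Substitute λ = y + (tr M)/3 = y − 1.000000 to remove the quadratic term: y³ + p·y + q = 0 with p = s − (tr M)²/3 = -52.000000 and q = −2(tr M)³/27 + (tr M)·s/3 − det M = -128.000000.
Three real roots ⇒ use the trigonometric (Viète) form: r = 2√(−p/3) = 8.326664, φ = arccos(3q/(p·r)) = arccos(0.886864) = 0.480284 rad.
y_k = r·cos(φ/3 − 2πk/3) for k = 0, 1, 2 gives y = 8.220184, -2.960558, -5.259627.
λ_k = y_k − 1.000000 gives λ = 7.2202, -3.9606, -6.2596 (check: the sum is -3.0000 = tr M).

Eigenvalues sorted in increasing order: [-6.2596, -3.9606, 7.2202].


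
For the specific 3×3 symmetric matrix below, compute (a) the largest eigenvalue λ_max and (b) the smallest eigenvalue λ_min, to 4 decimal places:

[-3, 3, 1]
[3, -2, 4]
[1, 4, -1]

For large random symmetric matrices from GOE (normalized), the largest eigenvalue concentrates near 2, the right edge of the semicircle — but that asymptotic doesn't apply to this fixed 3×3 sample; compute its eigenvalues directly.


Since M is real symmetric, all three eigenvalues are real; they are the roots of det(λI − M) = λ³ − (tr M) λ² + s λ − det M, where s is the sum of the principal 2×2 minors.
tr M = -3 + (-2) + (-1) = -6.
s = ((-3)·(-2) − 3²) + ((-3)·(-1) − 1²) + ((-2)·(-1) − 4²) = -3 + 2 + (-14) = -15.
det M (expand along row 1) = (-3)·(-14) − 3·(-7) + 1·14 = 77.
Characteristic polynomial: λ³ + 6λ² − 15λ − 77 = 0.
Substitute λ = y + (tr M)/3 = y − 2.000000 to remove the quadratic term: y³ + p·y + q = 0 with p = s − (tr M)²/3 = -27.000000 and q = −2(tr M)³/27 + (tr M)·s/3 − det M = -31.000000.
Three real roots ⇒ use the trigonometric (Viète) form: r = 2√(−p/3) = 6.000000, φ = arccos(3q/(p·r)) = arccos(0.574074) = 0.959323 rad.
y_k = r·cos(φ/3 − 2πk/3) for k = 0, 1, 2 gives y = 5.695838, -1.214496, -4.481342.
λ_k = y_k − 2.000000 gives λ = 3.6958, -3.2145, -6.4813 (check: the sum is -6.0000 = tr M).

Hence λ_max = 3.6958 and λ_min = -6.4813.


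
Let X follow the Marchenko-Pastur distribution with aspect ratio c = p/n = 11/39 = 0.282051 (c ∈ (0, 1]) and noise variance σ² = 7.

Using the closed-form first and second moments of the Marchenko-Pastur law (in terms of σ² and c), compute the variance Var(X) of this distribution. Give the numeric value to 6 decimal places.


Recall the MP moments m_1 = E[X] = σ² and m_2 = E[X²] = σ⁴ (1 + c).
m_1 = E[X] = σ² = 7, so m_1² = 49.
m_2 = E[X²] = σ⁴ (1 + c) = 49 · (1 + 0.282051) = 49 · 1.282051 = 62.820513.
(Note m_2 − m_1² simplifies to c · σ⁴ = 0.282051 · 49.)

Var(X) = m_2 − m_1² = 62.820513 − 49 = 13.820513.


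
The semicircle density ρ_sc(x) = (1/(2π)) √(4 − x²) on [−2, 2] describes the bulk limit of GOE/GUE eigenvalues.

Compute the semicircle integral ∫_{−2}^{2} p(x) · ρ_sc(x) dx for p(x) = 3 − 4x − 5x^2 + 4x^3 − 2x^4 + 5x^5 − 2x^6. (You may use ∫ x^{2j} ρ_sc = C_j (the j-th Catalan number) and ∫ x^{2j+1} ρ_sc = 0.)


Write p(x) = Σ a_i x^i, split into monomials and integrate each against ρ_sc separately.
Using ∫ x^{2j} ρ_sc = C_j = (1/(j+1)) C(2j, j) (Catalan numbers) and ∫ x^{2j+1} ρ_sc = 0 (odd monomials vanish by symmetry):
  i = 0 (even): a_0 · C_{0} = 3 · 1 = 3
  i = 1 (odd): ∫ x^1 ρ_sc = 0 (vanishes)
  i = 2 (even): a_2 · C_{1} = -5 · 1 = -5
  i = 3 (odd): ∫ x^3 ρ_sc = 0 (vanishes)
  i = 4 (even): a_4 · C_{2} = -2 · 2 = -4
  i = 5 (odd): ∫ x^5 ρ_sc = 0 (vanishes)
  i = 6 (even): a_6 · C_{3} = -2 · 5 = -10

Summing the contributions: ∫_{−2}^{2} p(x) ρ_sc(x) dx = 3 + (-5) + (-4) + (-10) = -16.


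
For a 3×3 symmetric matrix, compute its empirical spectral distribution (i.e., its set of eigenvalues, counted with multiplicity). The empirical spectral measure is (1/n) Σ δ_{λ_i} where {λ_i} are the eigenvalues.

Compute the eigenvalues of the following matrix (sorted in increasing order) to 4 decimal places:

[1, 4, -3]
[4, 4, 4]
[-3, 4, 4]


Since M is real symmetric, all three eigenvalues are real; they are the roots of det(λI − M) = λ³ − (tr M) λ² + s λ − det M, where s is the sum of the principal 2×2 minors.
tr M = 1 + 4 + 4 = 9.
s = (1·4 − 4²) + (1·4 − (-3)²) + (4·4 − 4²) = -12 + (-5) + 0 = -17.
det M (expand along row 1) = 1·0 − 4·28 + (-3)·28 = -196.
Characteristic polynomial: λ³ − 9λ² − 17λ + 196 = 0.
Substitute λ = y + (tr M)/3 = y + 3.000000 to remove the quadratic term: y³ + p·y + q = 0 with p = s − (tr M)²/3 = -44.000000 and q = −2(tr M)³/27 + (tr M)·s/3 − det M = 91.000000.
Three real roots ⇒ use the trigonometric (Viète) form: r = 2√(−p/3) = 7.659417, φ = arccos(3q/(p·r)) = arccos(-0.810055) = 2.515041 rad.
y_k = r·cos(φ/3 − 2πk/3) for k = 0, 1, 2 gives y = 5.121796, 2.371181, -7.492977.
λ_k = y_k + 3.000000 gives λ = 8.1218, 5.3712, -4.4930 (check: the sum is 9.0000 = tr M).

Eigenvalues sorted in increasing order: [-4.4930, 5.3712, 8.1218].


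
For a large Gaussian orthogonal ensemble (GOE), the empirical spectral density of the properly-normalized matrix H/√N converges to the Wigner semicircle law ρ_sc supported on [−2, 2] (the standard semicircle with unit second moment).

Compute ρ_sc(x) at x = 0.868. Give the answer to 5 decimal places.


ρ_sc(x) = (1/(2π)) √(4 − x²). With x = 0.868:
  4 − x² = 4 − (0.868)² = 4 − 0.753424 = 3.246576.
  √(4 − x²) = 1.801826.
  1/(2π) = 0.159155.
  ρ_sc(0.868) = 0.159155 · 1.801826 = 0.286769.

Rounded to 5 decimal places: ρ_sc(0.868) ≈ 0.28677.


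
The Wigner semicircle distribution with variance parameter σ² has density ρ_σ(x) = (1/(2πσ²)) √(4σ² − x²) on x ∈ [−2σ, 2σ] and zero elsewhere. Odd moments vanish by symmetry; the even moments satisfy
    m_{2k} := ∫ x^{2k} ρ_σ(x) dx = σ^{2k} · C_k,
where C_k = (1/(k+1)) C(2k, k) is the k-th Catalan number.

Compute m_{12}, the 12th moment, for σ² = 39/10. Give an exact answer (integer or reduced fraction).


By the scaled semicircle moment identity, m_{2k} = σ^{2k} · C_k with k = 6.
C_6 = (1/(k+1)) · C(2k, k) = (1/7) · C(12, 6) = (1/7) · 924 = 132.
σ^{2k} = (σ²)^k = (39/10)^6 = 3518743761/1000000.

Therefore m_{12} = σ^{12} · C_6 = (3518743761/1000000) · 132 = 116118544113/250000.


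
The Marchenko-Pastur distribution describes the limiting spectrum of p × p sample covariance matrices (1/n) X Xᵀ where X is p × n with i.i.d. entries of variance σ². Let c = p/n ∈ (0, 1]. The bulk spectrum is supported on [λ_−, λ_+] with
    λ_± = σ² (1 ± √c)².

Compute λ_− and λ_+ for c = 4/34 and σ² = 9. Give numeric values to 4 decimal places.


c = 4/34 = 0.117647; √c = 0.342997.
λ_− = σ² (1 − √c)² = 9 · (1 − 0.342997)² = 9 · (0.657003)² = 3.884874.
λ_+ = σ² (1 + √c)² = 9 · (1 + 0.342997)² = 9 · (1.342997)² = 16.232773.

Rounded to 4 decimal places: λ_− ≈ 3.8849, λ_+ ≈ 16.2328.


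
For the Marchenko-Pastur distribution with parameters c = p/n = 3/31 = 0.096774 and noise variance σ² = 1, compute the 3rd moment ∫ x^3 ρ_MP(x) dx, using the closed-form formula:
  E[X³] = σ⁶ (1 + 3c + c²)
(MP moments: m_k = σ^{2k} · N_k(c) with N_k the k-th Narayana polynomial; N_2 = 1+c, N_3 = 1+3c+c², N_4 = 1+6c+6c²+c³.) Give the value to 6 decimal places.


E[X³] = σ⁶ (1 + 3c + c²) (third MP moment). With σ² = 1 (so σ⁶ = 1) and c = 3/31 = 0.096774: E[X³] = 1 · (1 + 3·0.096774 + (0.096774)²) = 1 · 1.299688.

So E[X^3] = 1.299688.


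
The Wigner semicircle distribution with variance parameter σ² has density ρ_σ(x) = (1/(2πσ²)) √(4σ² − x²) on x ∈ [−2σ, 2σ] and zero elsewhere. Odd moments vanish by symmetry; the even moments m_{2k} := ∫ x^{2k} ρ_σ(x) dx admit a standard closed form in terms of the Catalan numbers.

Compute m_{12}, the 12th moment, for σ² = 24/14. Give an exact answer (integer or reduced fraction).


By the scaled semicircle moment identity, m_{2k} = σ^{2k} · C_k with k = 6.
C_6 = (1/(k+1)) · C(2k, k) = (1/7) · C(12, 6) = (1/7) · 924 = 132.
σ^{2k} = (σ²)^k = (24/14)^6 = 2985984/117649.

Therefore m_{12} = σ^{12} · C_6 = (2985984/117649) · 132 = 394149888/117649.


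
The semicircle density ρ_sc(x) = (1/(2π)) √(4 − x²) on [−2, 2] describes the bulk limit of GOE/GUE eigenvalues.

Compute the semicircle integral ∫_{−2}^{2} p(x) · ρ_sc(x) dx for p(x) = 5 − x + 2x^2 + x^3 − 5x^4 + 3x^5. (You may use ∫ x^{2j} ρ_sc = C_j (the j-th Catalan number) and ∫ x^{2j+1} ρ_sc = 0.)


Write p(x) = Σ a_i x^i, split into monomials and integrate each against ρ_sc separately.
Using ∫ x^{2j} ρ_sc = C_j = (1/(j+1)) C(2j, j) (Catalan numbers) and ∫ x^{2j+1} ρ_sc = 0 (odd monomials vanish by symmetry):
  i = 0 (even): a_0 · C_{0} = 5 · 1 = 5
  i = 1 (odd): ∫ x^1 ρ_sc = 0 (vanishes)
  i = 2 (even): a_2 · C_{1} = 2 · 1 = 2
  i = 3 (odd): ∫ x^3 ρ_sc = 0 (vanishes)
  i = 4 (even): a_4 · C_{2} = -5 · 2 = -10
  i = 5 (odd): ∫ x^5 ρ_sc = 0 (vanishes)

Summing the contributions: ∫_{−2}^{2} p(x) ρ_sc(x) dx = 5 + 2 + (-10) = -3.


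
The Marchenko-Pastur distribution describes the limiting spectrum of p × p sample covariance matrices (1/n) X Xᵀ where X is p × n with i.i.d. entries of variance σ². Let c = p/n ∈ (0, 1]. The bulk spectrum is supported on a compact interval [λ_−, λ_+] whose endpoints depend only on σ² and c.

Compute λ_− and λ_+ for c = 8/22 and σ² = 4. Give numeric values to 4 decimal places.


c = 8/22 = 0.363636; √c = 0.603023.
λ_− = σ² (1 − √c)² = 4 · (1 − 0.603023)² = 4 · (0.396977)² = 0.630364.
λ_+ = σ² (1 + √c)² = 4 · (1 + 0.603023)² = 4 · (1.603023)² = 10.278727.

Rounded to 4 decimal places: λ_− ≈ 0.6304, λ_+ ≈ 10.2787.


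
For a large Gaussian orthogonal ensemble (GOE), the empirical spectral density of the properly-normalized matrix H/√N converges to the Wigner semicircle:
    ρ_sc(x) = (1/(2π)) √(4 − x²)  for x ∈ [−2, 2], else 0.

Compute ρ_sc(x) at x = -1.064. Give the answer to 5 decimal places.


ρ_sc(x) = (1/(2π)) √(4 − x²). With x = -1.064:
  4 − x² = 4 − (-1.064)² = 4 − 1.132096 = 2.867904.
  √(4 − x²) = 1.693489.
  1/(2π) = 0.159155.
  ρ_sc(-1.064) = 0.159155 · 1.693489 = 0.269527.

Rounded to 5 decimal places: ρ_sc(-1.064) ≈ 0.26953.


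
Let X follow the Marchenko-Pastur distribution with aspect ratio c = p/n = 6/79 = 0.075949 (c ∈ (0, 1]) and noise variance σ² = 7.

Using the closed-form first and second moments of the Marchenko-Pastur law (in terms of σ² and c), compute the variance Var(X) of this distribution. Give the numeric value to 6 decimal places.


Recall the MP moments m_1 = E[X] = σ² and m_2 = E[X²] = σ⁴ (1 + c).
m_1 = E[X] = σ² = 7, so m_1² = 49.
m_2 = E[X²] = σ⁴ (1 + c) = 49 · (1 + 0.075949) = 49 · 1.075949 = 52.721519.
(Note m_2 − m_1² simplifies to c · σ⁴ = 0.075949 · 49.)

Var(X) = m_2 − m_1² = 52.721519 − 49 = 3.721519.


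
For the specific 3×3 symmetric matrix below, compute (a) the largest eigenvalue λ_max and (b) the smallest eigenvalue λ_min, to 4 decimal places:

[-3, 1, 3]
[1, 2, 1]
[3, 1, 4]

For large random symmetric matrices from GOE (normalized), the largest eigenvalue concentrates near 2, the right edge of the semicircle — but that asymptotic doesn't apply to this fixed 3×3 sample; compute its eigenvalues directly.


Since M is real symmetric, all three eigenvalues are real; they are the roots of det(λI − M) = λ³ − (tr M) λ² + s λ − det M, where s is the sum of the principal 2×2 minors.
tr M = -3 + 2 + 4 = 3.
s = ((-3)·2 − 1²) + ((-3)·4 − 3²) + (2·4 − 1²) = -7 + (-21) + 7 = -21.
det M (expand along row 1) = (-3)·7 − 1·1 + 3·(-5) = -37.
Characteristic polynomial: λ³ − 3λ² − 21λ + 37 = 0.
Substitute λ = y + (tr M)/3 = y + 1.000000 to remove the quadratic term: y³ + p·y + q = 0 with p = s − (tr M)²/3 = -24.000000 and q = −2(tr M)³/27 + (tr M)·s/3 − det M = 14.000000.
Three real roots ⇒ use the trigonometric (Viète) form: r = 2√(−p/3) = 5.656854, φ = arccos(3q/(p·r)) = arccos(-0.309359) = 1.885315 rad.
y_k = r·cos(φ/3 − 2πk/3) for k = 0, 1, 2 gives y = 4.576092, 0.591977, -5.168069.
λ_k = y_k + 1.000000 gives λ = 5.5761, 1.5920, -4.1681 (check: the sum is 3.0000 = tr M).

Hence λ_max = 5.5761 and λ_min = -4.1681.


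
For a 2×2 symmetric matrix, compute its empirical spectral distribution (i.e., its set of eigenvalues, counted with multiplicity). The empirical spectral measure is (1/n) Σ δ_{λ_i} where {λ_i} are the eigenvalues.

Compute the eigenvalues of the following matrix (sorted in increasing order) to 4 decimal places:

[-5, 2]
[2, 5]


Since M is real symmetric, both eigenvalues are real; they are the roots of det(λI − M) = λ² − (tr M) λ + det M.
tr M = -5 + 5 = 0.
det M = (-5)·5 − 2² = -25 − 4 = -29.
Characteristic polynomial: λ² − 29 = 0.
Discriminant Δ = (tr M)² − 4·det M = 0 − (-116) = 116; √Δ = 10.770330.
λ = (tr M ± √Δ)/2 = (0 ± 10.770330)/2, giving (tr M − √Δ)/2 = -5.3852 and (tr M + √Δ)/2 = 5.3852.

Eigenvalues sorted in increasing order: [-5.3852, 5.3852].


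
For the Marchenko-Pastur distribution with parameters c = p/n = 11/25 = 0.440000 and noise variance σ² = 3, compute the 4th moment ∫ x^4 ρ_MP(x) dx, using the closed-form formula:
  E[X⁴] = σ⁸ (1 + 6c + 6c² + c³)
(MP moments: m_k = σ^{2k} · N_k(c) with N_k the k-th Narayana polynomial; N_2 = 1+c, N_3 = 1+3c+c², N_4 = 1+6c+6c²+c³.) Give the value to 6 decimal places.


E[X⁴] = σ⁸ (1 + 6c + 6c² + c³) (fourth MP moment). With σ² = 3 (so σ⁸ = 81) and c = 11/25 = 0.440000: E[X⁴] = 81 · (1 + 6·0.440000 + 6·(0.440000)² + (0.440000)³) = 81 · 4.886784.

So E[X^4] = 395.829504.


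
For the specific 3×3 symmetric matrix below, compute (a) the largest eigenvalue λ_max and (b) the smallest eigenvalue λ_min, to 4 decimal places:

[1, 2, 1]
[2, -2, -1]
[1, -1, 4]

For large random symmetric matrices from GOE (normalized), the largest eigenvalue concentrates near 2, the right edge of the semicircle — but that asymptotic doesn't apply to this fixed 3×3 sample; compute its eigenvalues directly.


Since M is real symmetric, all three eigenvalues are real; they are the roots of det(λI − M) = λ³ − (tr M) λ² + s λ − det M, where s is the sum of the principal 2×2 minors.
tr M = 1 + (-2) + 4 = 3.
s = (1·(-2) − 2²) + (1·4 − 1²) + ((-2)·4 − (-1)²) = -6 + 3 + (-9) = -12.
det M (expand along row 1) = 1·(-9) − 2·9 + 1·0 = -27.
Characteristic polynomial: λ³ − 3λ² − 12λ + 27 = 0.
Substitute λ = y + (tr M)/3 = y + 1.000000 to remove the quadratic term: y³ + p·y + q = 0 with p = s − (tr M)²/3 = -15.000000 and q = −2(tr M)³/27 + (tr M)·s/3 − det M = 13.000000.
Three real roots ⇒ use the trigonometric (Viète) form: r = 2√(−p/3) = 4.472136, φ = arccos(3q/(p·r)) = arccos(-0.581378) = 2.191217 rad.
y_k = r·cos(φ/3 − 2πk/3) for k = 0, 1, 2 gives y = 3.331311, 0.918290, -4.249601.
λ_k = y_k + 1.000000 gives λ = 4.3313, 1.9183, -3.2496 (check: the sum is 3.0000 = tr M).

Hence λ_max = 4.3313 and λ_min = -3.2496.


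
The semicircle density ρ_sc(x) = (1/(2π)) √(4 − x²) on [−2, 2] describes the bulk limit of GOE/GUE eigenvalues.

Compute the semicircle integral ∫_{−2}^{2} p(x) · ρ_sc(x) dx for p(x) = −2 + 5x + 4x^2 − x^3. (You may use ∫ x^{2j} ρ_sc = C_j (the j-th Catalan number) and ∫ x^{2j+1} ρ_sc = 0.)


Write p(x) = Σ a_i x^i, split into monomials and integrate each against ρ_sc separately.
Using ∫ x^{2j} ρ_sc = C_j = (1/(j+1)) C(2j, j) (Catalan numbers) and ∫ x^{2j+1} ρ_sc = 0 (odd monomials vanish by symmetry):
  i = 0 (even): a_0 · C_{0} = -2 · 1 = -2
  i = 1 (odd): ∫ x^1 ρ_sc = 0 (vanishes)
  i = 2 (even): a_2 · C_{1} = 4 · 1 = 4
  i = 3 (odd): ∫ x^3 ρ_sc = 0 (vanishes)

Summing the contributions: ∫_{−2}^{2} p(x) ρ_sc(x) dx = (-2) + 4 = 2.


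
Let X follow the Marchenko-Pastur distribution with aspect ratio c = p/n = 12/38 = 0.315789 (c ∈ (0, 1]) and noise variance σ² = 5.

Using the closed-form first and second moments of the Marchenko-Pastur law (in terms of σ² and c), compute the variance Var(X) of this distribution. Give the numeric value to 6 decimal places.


Recall the MP moments m_1 = E[X] = σ² and m_2 = E[X²] = σ⁴ (1 + c).
m_1 = E[X] = σ² = 5, so m_1² = 25.
m_2 = E[X²] = σ⁴ (1 + c) = 25 · (1 + 0.315789) = 25 · 1.315789 = 32.894737.
(Note m_2 − m_1² simplifies to c · σ⁴ = 0.315789 · 25.)

Var(X) = m_2 − m_1² = 32.894737 − 25 = 7.894737.


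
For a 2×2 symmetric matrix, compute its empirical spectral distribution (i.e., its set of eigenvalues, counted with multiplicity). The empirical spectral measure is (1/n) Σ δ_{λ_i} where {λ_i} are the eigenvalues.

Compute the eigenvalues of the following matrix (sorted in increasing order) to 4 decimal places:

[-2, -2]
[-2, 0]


Since M is real symmetric, both eigenvalues are real; they are the roots of det(λI − M) = λ² − (tr M) λ + det M.
tr M = -2 + 0 = -2.
det M = (-2)·0 − (-2)² = 0 − 4 = -4.
Characteristic polynomial: λ² + 2λ − 4 = 0.
Discriminant Δ = (tr M)² − 4·det M = 4 − (-16) = 20; √Δ = 4.472136.
λ = (tr M ± √Δ)/2 = (-2 ± 4.472136)/2, giving (tr M − √Δ)/2 = -3.2361 and (tr M + √Δ)/2 = 1.2361.

Eigenvalues sorted in increasing order: [-3.2361, 1.2361].


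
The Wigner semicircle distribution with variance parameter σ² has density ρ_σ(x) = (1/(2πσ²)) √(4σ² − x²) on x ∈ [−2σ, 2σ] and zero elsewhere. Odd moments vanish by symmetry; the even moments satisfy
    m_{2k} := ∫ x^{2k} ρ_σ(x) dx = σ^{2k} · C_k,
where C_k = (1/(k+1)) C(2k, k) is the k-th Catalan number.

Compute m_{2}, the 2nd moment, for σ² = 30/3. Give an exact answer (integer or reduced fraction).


By the scaled semicircle moment identity, m_{2k} = σ^{2k} · C_k with k = 1.
C_1 = (1/(k+1)) · C(2k, k) = (1/2) · C(2, 1) = (1/2) · 2 = 1.
σ^{2k} = (σ²)^k = (30/3)^1 = 10.

Therefore m_{2} = σ^{2} · C_1 = 10 · 1 = 10.


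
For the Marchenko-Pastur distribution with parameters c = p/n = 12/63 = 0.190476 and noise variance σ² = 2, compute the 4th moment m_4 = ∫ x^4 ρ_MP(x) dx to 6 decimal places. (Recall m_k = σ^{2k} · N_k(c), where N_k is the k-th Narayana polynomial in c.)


E[X⁴] = σ⁸ (1 + 6c + 6c² + c³) (fourth MP moment). With σ² = 2 (so σ⁸ = 16) and c = 12/63 = 0.190476: E[X⁴] = 16 · (1 + 6·0.190476 + 6·(0.190476)² + (0.190476)³) = 16 · 2.367455.

So E[X^4] = 37.879279.


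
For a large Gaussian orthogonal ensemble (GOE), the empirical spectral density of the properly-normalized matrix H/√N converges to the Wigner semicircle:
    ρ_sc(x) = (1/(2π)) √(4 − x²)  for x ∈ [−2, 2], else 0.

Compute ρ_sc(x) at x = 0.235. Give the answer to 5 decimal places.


ρ_sc(x) = (1/(2π)) √(4 − x²). With x = 0.235:
  4 − x² = 4 − (0.235)² = 4 − 0.055225 = 3.944775.
  √(4 − x²) = 1.986146.
  1/(2π) = 0.159155.
  ρ_sc(0.235) = 0.159155 · 1.986146 = 0.316105.

Rounded to 5 decimal places: ρ_sc(0.235) ≈ 0.31610.


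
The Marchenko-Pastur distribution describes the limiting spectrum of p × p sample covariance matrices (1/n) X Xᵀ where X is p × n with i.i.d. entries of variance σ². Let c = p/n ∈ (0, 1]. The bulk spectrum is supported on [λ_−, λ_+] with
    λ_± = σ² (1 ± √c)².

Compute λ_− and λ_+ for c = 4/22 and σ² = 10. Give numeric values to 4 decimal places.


c = 4/22 = 0.181818; √c = 0.426401.
λ_− = σ² (1 − √c)² = 10 · (1 − 0.426401)² = 10 · (0.573599)² = 3.290153.
λ_+ = σ² (1 + √c)² = 10 · (1 + 0.426401)² = 10 · (1.426401)² = 20.346210.

Rounded to 4 decimal places: λ_− ≈ 3.2902, λ_+ ≈ 20.3462.


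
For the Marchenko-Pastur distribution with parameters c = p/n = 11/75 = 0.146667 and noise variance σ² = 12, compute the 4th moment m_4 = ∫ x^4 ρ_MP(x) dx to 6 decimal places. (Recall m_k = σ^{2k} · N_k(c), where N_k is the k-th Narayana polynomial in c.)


E[X⁴] = σ⁸ (1 + 6c + 6c² + c³) (fourth MP moment). With σ² = 12 (so σ⁸ = 20736) and c = 11/75 = 0.146667: E[X⁴] = 20736 · (1 + 6·0.146667 + 6·(0.146667)² + (0.146667)³) = 20736 · 2.012222.

So E[X^4] = 41725.427712.


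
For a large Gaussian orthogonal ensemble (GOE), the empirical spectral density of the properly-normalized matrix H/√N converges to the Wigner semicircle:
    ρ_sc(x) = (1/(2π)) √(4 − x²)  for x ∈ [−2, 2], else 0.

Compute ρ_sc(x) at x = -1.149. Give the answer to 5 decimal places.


ρ_sc(x) = (1/(2π)) √(4 − x²). With x = -1.149:
  4 − x² = 4 − (-1.149)² = 4 − 1.320201 = 2.679799.
  √(4 − x²) = 1.637009.
  1/(2π) = 0.159155.
  ρ_sc(-1.149) = 0.159155 · 1.637009 = 0.260538.

Rounded to 5 decimal places: ρ_sc(-1.149) ≈ 0.26054.


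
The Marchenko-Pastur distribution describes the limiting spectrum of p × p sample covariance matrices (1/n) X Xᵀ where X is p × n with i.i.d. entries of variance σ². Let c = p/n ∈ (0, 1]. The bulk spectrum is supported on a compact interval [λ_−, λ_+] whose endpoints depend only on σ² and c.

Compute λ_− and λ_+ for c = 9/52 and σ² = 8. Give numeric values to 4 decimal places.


c = 9/52 = 0.173077; √c = 0.416025.
λ_− = σ² (1 − √c)² = 8 · (1 − 0.416025)² = 8 · (0.583975)² = 2.728213.
λ_+ = σ² (1 + √c)² = 8 · (1 + 0.416025)² = 8 · (1.416025)² = 16.041018.

Rounded to 4 decimal places: λ_− ≈ 2.7282, λ_+ ≈ 16.0410.


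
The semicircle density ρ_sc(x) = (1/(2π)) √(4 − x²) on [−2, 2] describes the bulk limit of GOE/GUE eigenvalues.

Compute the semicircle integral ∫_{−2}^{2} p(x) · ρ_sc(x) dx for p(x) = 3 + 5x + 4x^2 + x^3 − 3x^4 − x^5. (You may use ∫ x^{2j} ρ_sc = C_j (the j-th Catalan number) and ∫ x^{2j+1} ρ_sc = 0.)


Write p(x) = Σ a_i x^i, split into monomials and integrate each against ρ_sc separately.
Using ∫ x^{2j} ρ_sc = C_j = (1/(j+1)) C(2j, j) (Catalan numbers) and ∫ x^{2j+1} ρ_sc = 0 (odd monomials vanish by symmetry):
  i = 0 (even): a_0 · C_{0} = 3 · 1 = 3
  i = 1 (odd): ∫ x^1 ρ_sc = 0 (vanishes)
  i = 2 (even): a_2 · C_{1} = 4 · 1 = 4
  i = 3 (odd): ∫ x^3 ρ_sc = 0 (vanishes)
  i = 4 (even): a_4 · C_{2} = -3 · 2 = -6
  i = 5 (odd): ∫ x^5 ρ_sc = 0 (vanishes)

Summing the contributions: ∫_{−2}^{2} p(x) ρ_sc(x) dx = 3 + 4 + (-6) = 1.


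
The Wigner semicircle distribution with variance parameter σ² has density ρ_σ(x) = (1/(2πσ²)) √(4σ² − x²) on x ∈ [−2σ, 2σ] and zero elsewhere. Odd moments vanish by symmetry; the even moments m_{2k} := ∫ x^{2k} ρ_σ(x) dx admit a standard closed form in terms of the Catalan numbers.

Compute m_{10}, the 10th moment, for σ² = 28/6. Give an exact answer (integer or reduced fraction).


By the scaled semicircle moment identity, m_{2k} = σ^{2k} · C_k with k = 5.
C_5 = (1/(k+1)) · C(2k, k) = (1/6) · C(10, 5) = (1/6) · 252 = 42.
σ^{2k} = (σ²)^k = (28/6)^5 = 537824/243.

Therefore m_{10} = σ^{10} · C_5 = (537824/243) · 42 = 7529536/81.


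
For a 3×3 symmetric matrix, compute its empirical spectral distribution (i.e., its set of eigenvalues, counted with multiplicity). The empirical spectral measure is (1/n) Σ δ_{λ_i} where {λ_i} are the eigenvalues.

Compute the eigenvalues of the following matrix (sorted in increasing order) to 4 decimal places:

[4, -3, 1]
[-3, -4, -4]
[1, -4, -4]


Since M is real symmetric, all three eigenvalues are real; they are the roots of det(λI − M) = λ³ − (tr M) λ² + s λ − det M, where s is the sum of the principal 2×2 minors.
tr M = 4 + (-4) + (-4) = -4.
s = (4·(-4) − (-3)²) + (4·(-4) − 1²) + ((-4)·(-4) − (-4)²) = -25 + (-17) + 0 = -42.
det M (expand along row 1) = 4·0 − (-3)·16 + 1·16 = 64.
Characteristic polynomial: λ³ + 4λ² − 42λ − 64 = 0.
Substitute λ = y + (tr M)/3 = y − 1.333333 to remove the quadratic term: y³ + p·y + q = 0 with p = s − (tr M)²/3 = -47.333333 and q = −2(tr M)³/27 + (tr M)·s/3 − det M = -3.259259.
Three real roots ⇒ use the trigonometric (Viète) form: r = 2√(−p/3) = 7.944250, φ = arccos(3q/(p·r)) = arccos(0.026003) = 1.544791 rad.
y_k = r·cos(φ/3 − 2πk/3) for k = 0, 1, 2 gives y = 6.914096, -0.068864, -6.845232.
λ_k = y_k − 1.333333 gives λ = 5.5808, -1.4022, -8.1786 (check: the sum is -4.0000 = tr M).

Eigenvalues sorted in increasing order: [-8.1786, -1.4022, 5.5808].


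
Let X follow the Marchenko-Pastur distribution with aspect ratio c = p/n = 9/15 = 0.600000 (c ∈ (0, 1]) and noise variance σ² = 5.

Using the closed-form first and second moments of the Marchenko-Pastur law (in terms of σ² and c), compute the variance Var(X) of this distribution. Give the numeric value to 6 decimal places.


Recall the MP moments m_1 = E[X] = σ² and m_2 = E[X²] = σ⁴ (1 + c).
m_1 = E[X] = σ² = 5, so m_1² = 25.
m_2 = E[X²] = σ⁴ (1 + c) = 25 · (1 + 0.600000) = 25 · 1.600000 = 40.000000.
(Note m_2 − m_1² simplifies to c · σ⁴ = 0.600000 · 25.)

Var(X) = m_2 − m_1² = 40.000000 − 25 = 15.000000.


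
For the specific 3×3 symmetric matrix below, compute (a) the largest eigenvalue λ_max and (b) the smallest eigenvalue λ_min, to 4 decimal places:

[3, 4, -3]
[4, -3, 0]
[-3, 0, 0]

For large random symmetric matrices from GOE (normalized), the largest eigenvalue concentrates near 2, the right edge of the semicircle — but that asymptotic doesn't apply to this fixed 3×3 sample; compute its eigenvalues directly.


Since M is real symmetric, all three eigenvalues are real; they are the roots of det(λI − M) = λ³ − (tr M) λ² + s λ − det M, where s is the sum of the principal 2×2 minors.
tr M = 3 + (-3) + 0 = 0.
s = (3·(-3) − 4²) + (3·0 − (-3)²) + ((-3)·0 − 0²) = -25 + (-9) + 0 = -34.
det M (expand along row 1) = 3·0 − 4·0 + (-3)·(-9) = 27.
Characteristic polynomial: λ³ − 34λ − 27 = 0.
Substitute λ = y + (tr M)/3 = y + 0.000000 to remove the quadratic term: y³ + p·y + q = 0 with p = s − (tr M)²/3 = -34.000000 and q = −2(tr M)³/27 + (tr M)·s/3 − det M = -27.000000.
Three real roots ⇒ use the trigonometric (Viète) form: r = 2√(−p/3) = 6.733003, φ = arccos(3q/(p·r)) = arccos(0.353832) = 1.209131 rad.
y_k = r·cos(φ/3 − 2πk/3) for k = 0, 1, 2 gives y = 6.193497, -0.809733, -5.383765.
λ_k = y_k + 0.000000 gives λ = 6.1935, -0.8097, -5.3838 (check: the sum is 0.0000 = tr M).

Hence λ_max = 6.1935 and λ_min = -5.3838.


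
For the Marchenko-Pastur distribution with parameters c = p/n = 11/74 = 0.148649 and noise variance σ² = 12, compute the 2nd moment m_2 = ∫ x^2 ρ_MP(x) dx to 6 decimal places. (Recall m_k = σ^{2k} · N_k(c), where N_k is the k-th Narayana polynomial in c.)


E[X²] = σ⁴ (1 + c) (second MP moment). With σ² = 12 (so σ⁴ = 144) and c = 11/74 = 0.148649: E[X²] = 144 · (1 + 0.148649) = 144 · 1.148649.

So E[X^2] = 165.405405.
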